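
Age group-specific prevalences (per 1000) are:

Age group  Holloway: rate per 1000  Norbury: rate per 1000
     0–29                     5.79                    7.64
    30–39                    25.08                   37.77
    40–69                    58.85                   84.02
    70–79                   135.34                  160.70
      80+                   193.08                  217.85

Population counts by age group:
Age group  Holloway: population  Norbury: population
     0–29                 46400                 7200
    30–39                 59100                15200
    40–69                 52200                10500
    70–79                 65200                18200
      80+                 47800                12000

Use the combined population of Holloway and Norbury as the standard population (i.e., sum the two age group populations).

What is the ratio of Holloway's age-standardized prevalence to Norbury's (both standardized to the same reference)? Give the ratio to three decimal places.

Combined standard total = 333800; weights = 0.1606, 0.2226, 0.1878, 0.2499, 0.1791.
Holloway: 0.1606×5.79 + 0.2226×25.08 + 0.1878×58.85 + 0.2499×135.34 + 0.1791×193.08 = 85.9713 per 1000.
Norbury: 0.1606×7.64 + 0.2226×37.77 + 0.1878×84.02 + 0.2499×160.70 + 0.1791×217.85 = 104.5946 per 1000.
Ratio = 85.9713 ÷ 104.5946 = 0.82195.

0.822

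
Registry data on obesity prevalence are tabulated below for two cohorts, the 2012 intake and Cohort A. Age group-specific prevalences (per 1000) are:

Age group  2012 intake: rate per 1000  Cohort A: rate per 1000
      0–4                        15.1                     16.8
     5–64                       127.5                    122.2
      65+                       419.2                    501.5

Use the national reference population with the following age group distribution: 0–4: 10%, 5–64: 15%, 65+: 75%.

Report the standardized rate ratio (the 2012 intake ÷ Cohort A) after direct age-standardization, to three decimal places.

0.846

Standard weights: 0.10, 0.15, 0.75.
The 2012 intake: 0.1000×15.1 + 0.1500×127.5 + 0.7500×419.2 = 335.0350 per 1000.
Cohort A: 0.1000×16.8 + 0.1500×122.2 + 0.7500×501.5 = 396.1350 per 1000.
Ratio = 335.0350 ÷ 396.1350 = 0.84576.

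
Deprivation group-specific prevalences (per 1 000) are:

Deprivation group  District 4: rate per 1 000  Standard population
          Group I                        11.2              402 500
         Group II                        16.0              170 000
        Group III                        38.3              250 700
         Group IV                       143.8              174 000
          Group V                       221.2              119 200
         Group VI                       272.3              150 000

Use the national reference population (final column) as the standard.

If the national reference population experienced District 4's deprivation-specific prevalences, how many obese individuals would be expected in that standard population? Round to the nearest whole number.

109063

Expected obese individuals = Σ (standard pop × deprivation-specific rate ÷ 1 000)
= 402 500×11.2/1 000 + 170 000×16.0/1 000 + 250 700×38.3/1 000 + 174 000×143.8/1 000 + 119 200×221.2/1 000 + 150 000×272.3/1 000
= 4508.00 + 2720.00 + 9601.81 + 25021.20 + 26367.04 + 40845.00 = 109063.05.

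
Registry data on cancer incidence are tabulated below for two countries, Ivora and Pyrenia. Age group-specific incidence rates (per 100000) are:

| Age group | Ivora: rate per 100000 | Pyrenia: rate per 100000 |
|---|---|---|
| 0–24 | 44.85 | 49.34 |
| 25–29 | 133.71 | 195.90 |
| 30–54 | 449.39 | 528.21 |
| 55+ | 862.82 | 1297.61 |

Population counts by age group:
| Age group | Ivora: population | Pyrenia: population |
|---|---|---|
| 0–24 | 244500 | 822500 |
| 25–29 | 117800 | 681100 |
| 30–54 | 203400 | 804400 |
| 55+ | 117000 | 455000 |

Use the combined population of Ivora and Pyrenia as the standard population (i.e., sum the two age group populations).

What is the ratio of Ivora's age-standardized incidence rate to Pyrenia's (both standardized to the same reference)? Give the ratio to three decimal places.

0.742

Combined standard total = 3445700; weights = 0.3097, 0.2319, 0.2925, 0.1660.
Ivora: 0.3097×44.85 + 0.2319×133.71 + 0.2925×449.39 + 0.1660×862.82 = 319.5589 per 100000.
Pyrenia: 0.3097×49.34 + 0.2319×195.90 + 0.2925×528.21 + 0.1660×1297.61 = 430.5985 per 100000.
Ratio = 319.5589 ÷ 430.5985 = 0.74213.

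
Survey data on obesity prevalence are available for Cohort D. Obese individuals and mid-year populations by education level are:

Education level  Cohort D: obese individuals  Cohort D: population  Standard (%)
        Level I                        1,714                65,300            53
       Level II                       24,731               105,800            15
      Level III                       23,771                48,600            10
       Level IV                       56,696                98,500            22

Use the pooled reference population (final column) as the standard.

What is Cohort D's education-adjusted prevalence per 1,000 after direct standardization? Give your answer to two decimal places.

Education-specific rates per 1,000 for Cohort D: 26.248, 233.752, 489.115, 575.594.
Standard weights: 0.53, 0.15, 0.10, 0.22.
Standardized rate: 0.5300×26.248 + 0.1500×233.752 + 0.1000×489.115 + 0.2200×575.594 = 224.5165 per 1,000.

224.52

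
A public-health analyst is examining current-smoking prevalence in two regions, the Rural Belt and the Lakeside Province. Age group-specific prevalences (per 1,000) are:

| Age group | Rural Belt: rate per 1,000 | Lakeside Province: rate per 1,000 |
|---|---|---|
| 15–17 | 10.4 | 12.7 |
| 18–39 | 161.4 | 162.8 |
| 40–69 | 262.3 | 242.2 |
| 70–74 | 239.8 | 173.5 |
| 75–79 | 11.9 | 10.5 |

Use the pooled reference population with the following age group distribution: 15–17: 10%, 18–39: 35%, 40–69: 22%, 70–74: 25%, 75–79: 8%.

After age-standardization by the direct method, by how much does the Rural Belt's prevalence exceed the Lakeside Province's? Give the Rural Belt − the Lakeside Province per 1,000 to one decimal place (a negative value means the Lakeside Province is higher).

Standard weights: 0.10, 0.35, 0.22, 0.25, 0.08.
The Rural Belt: 0.1000×10.4 + 0.3500×161.4 + 0.2200×262.3 + 0.2500×239.8 + 0.0800×11.9 = 176.1380 per 1,000.
The Lakeside Province: 0.1000×12.7 + 0.3500×162.8 + 0.2200×242.2 + 0.2500×173.5 + 0.0800×10.5 = 155.7490 per 1,000.
Difference = 176.1380 − 155.7490 = 20.3890.

20.4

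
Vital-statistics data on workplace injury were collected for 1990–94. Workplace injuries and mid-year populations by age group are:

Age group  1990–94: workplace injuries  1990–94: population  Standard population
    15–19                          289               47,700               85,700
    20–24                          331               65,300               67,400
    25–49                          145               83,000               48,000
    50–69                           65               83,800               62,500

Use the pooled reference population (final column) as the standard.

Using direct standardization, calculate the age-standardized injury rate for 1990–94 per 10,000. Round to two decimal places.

Age-specific rates per 10,000 for 1990–94: 60.59, 50.69, 17.47, 7.76.
Standard total = 263,600; weights = 0.3251, 0.2557, 0.1821, 0.2371.
Standardized rate: 0.3251×60.59 + 0.2557×50.69 + 0.1821×17.47 + 0.2371×7.76 = 37.6787 per 10,000.

37.68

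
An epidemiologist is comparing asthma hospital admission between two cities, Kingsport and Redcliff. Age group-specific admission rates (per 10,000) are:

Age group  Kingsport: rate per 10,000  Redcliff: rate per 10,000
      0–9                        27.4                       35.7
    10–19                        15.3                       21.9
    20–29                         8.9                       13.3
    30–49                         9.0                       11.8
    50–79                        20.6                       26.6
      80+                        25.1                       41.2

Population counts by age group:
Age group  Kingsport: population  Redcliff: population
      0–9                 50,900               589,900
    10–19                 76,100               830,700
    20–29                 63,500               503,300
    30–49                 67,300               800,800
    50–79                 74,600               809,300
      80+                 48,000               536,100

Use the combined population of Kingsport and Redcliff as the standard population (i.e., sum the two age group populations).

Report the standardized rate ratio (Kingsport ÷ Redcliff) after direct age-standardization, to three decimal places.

Combined standard total = 4,450,500; weights = 0.1440, 0.2038, 0.1274, 0.1951, 0.1986, 0.1312.
Kingsport: 0.1440×27.4 + 0.2038×15.3 + 0.1274×8.9 + 0.1951×9.0 + 0.1986×20.6 + 0.1312×25.1 = 17.3371 per 10,000.
Redcliff: 0.1440×35.7 + 0.2038×21.9 + 0.1274×13.3 + 0.1951×11.8 + 0.1986×26.6 + 0.1312×41.2 = 24.2881 per 10,000.
Ratio = 17.3371 ÷ 24.2881 = 0.71381.

0.714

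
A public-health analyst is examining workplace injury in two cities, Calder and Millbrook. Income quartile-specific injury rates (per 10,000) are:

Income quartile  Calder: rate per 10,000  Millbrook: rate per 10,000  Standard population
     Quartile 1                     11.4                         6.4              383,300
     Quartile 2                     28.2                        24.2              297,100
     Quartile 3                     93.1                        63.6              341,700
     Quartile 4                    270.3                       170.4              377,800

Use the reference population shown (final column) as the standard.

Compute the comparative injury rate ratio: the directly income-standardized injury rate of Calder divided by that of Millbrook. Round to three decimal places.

1.532

Standard total = 1,399,900; weights = 0.2738, 0.2122, 0.2441, 0.2699.
Calder: 0.2738×11.4 + 0.2122×28.2 + 0.2441×93.1 + 0.2699×270.3 = 104.7785 per 10,000.
Millbrook: 0.2738×6.4 + 0.2122×24.2 + 0.2441×63.6 + 0.2699×170.4 = 68.3993 per 10,000.
Ratio = 104.7785 ÷ 68.3993 = 1.53187.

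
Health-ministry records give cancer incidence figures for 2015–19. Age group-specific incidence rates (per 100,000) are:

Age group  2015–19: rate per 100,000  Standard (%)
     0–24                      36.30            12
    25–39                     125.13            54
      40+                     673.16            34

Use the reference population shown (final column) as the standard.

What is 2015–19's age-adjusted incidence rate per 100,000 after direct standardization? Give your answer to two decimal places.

300.80

Standard weights: 0.12, 0.54, 0.34.
Standardized rate: 0.1200×36.30 + 0.5400×125.13 + 0.3400×673.16 = 300.8006 per 100,000.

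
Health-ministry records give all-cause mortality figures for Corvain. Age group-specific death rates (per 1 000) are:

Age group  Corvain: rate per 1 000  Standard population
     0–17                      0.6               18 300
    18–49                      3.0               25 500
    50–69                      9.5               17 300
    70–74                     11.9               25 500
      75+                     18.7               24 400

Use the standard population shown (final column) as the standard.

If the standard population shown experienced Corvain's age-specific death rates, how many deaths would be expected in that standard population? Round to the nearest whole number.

Expected deaths = Σ (standard pop × age-specific rate ÷ 1 000)
= 18 300×0.6/1 000 + 25 500×3.0/1 000 + 17 300×9.5/1 000 + 25 500×11.9/1 000 + 24 400×18.7/1 000
= 10.98 + 76.50 + 164.35 + 303.45 + 456.28 = 1011.56.

1012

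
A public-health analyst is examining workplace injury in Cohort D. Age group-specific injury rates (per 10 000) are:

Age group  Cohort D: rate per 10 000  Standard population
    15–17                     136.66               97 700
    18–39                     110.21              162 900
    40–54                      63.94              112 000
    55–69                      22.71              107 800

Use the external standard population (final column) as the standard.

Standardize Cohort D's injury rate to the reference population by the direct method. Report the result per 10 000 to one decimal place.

Standard total = 480 400; weights = 0.2034, 0.3391, 0.2331, 0.2244.
Standardized rate: 0.2034×136.66 + 0.3391×110.21 + 0.2331×63.94 + 0.2244×22.71 = 85.1672 per 10 000.

85.2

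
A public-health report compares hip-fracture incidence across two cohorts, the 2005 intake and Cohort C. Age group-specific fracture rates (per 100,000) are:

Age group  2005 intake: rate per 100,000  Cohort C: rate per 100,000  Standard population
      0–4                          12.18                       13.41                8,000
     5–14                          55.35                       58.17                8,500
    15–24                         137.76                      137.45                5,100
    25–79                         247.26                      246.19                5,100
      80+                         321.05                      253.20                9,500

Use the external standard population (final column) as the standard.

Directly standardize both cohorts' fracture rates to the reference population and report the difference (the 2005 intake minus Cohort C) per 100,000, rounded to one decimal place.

17.1

Standard total = 36,200; weights = 0.2210, 0.2348, 0.1409, 0.1409, 0.2624.
The 2005 intake: 0.2210×12.18 + 0.2348×55.35 + 0.1409×137.76 + 0.1409×247.26 + 0.2624×321.05 = 154.1849 per 100,000.
Cohort C: 0.2210×13.41 + 0.2348×58.17 + 0.1409×137.45 + 0.1409×246.19 + 0.2624×253.20 = 137.1185 per 100,000.
Difference = 154.1849 − 137.1185 = 17.0664.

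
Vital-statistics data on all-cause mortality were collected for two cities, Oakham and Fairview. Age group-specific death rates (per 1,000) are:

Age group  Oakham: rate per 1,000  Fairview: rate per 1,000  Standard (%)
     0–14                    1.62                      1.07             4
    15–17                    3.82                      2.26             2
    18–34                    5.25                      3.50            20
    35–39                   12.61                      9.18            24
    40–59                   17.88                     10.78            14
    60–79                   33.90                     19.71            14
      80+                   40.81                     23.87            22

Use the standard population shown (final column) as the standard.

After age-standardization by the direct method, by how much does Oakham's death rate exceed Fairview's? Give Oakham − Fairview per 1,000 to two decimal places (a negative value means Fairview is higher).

Standard weights: 0.04, 0.02, 0.20, 0.24, 0.14, 0.14, 0.22.
Oakham: 0.0400×1.62 + 0.0200×3.82 + 0.2000×5.25 + 0.2400×12.61 + 0.1400×17.88 + 0.1400×33.90 + 0.2200×40.81 = 20.4450 per 1,000.
Fairview: 0.0400×1.07 + 0.0200×2.26 + 0.2000×3.50 + 0.2400×9.18 + 0.1400×10.78 + 0.1400×19.71 + 0.2200×23.87 = 12.5112 per 1,000.
Difference = 20.4450 − 12.5112 = 7.9338.

7.93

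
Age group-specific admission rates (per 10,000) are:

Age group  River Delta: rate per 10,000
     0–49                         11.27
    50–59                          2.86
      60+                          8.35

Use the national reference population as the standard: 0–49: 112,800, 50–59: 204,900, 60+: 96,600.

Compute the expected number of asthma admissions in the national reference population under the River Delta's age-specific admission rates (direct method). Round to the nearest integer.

Expected asthma admissions = Σ (standard pop × age-specific rate ÷ 10,000)
= 112,800×11.27/10,000 + 204,900×2.86/10,000 + 96,600×8.35/10,000
= 127.13 + 58.60 + 80.66 = 266.39.

266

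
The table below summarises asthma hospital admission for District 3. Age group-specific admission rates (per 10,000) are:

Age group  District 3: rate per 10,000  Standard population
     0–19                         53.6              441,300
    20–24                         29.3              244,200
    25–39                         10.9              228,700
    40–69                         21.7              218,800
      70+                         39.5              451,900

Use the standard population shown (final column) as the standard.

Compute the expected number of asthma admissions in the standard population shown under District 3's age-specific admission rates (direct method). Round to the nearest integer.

Expected asthma admissions = Σ (standard pop × age-specific rate ÷ 10,000)
= 441,300×53.6/10,000 + 244,200×29.3/10,000 + 228,700×10.9/10,000 + 218,800×21.7/10,000 + 451,900×39.5/10,000
= 2365.37 + 715.51 + 249.28 + 474.80 + 1785.01 = 5589.96.

5590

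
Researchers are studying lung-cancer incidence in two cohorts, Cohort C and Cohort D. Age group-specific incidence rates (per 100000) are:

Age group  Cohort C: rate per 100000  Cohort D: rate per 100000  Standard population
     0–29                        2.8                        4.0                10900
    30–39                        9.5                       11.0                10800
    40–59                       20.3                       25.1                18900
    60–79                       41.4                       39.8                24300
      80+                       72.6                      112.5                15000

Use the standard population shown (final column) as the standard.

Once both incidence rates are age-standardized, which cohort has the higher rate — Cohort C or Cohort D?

Standard total = 79900; weights = 0.1364, 0.1352, 0.2365, 0.3041, 0.1877.
Cohort C: 0.1364×2.8 + 0.1352×9.5 + 0.2365×20.3 + 0.3041×41.4 + 0.1877×72.6 = 32.6885 per 100000.
Cohort D: 0.1364×4.0 + 0.1352×11.0 + 0.2365×25.1 + 0.3041×39.8 + 0.1877×112.5 = 41.1944 per 100000.

Cohort D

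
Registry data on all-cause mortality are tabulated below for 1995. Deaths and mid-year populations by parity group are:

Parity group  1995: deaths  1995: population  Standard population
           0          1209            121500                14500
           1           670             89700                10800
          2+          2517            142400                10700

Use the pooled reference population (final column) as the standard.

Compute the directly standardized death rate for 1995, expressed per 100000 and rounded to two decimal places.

Parity-specific rates per 100000 for 1995: 995.06, 746.93, 1767.56.
Standard total = 36000; weights = 0.4028, 0.3000, 0.2972.
Standardized rate: 0.4028×995.06 + 0.3000×746.93 + 0.2972×1767.56 = 1150.2260 per 100000.

1150.23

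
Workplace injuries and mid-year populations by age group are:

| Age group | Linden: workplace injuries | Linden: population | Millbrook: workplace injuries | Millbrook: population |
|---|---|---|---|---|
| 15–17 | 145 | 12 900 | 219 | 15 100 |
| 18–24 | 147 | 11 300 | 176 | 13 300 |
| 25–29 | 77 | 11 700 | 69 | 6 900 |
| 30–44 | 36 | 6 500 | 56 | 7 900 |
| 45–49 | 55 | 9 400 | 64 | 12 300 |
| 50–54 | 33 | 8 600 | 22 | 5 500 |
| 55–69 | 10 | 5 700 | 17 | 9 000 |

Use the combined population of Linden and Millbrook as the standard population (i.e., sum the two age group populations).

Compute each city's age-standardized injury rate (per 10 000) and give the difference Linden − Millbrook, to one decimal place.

Age-specific rates per 10 000 for Linden: 112.40, 130.09, 65.81, 55.38, 58.51, 38.37, 17.54.
For Millbrook: 145.03, 132.33, 100.00, 70.89, 52.03, 40.00, 18.89.
Combined standard total = 136 100; weights = 0.2057, 0.1807, 0.1367, 0.1058, 0.1594, 0.1036, 0.1080.
Linden: 0.2057×112.40 + 0.1807×130.09 + 0.1367×65.81 + 0.1058×55.38 + 0.1594×58.51 + 0.1036×38.37 + 0.1080×17.54 = 76.6916 per 10 000.
Millbrook: 0.2057×145.03 + 0.1807×132.33 + 0.1367×100.00 + 0.1058×70.89 + 0.1594×52.03 + 0.1036×40.00 + 0.1080×18.89 = 89.4034 per 10 000.
Difference = 76.6916 − 89.4034 = -12.7118.

-12.7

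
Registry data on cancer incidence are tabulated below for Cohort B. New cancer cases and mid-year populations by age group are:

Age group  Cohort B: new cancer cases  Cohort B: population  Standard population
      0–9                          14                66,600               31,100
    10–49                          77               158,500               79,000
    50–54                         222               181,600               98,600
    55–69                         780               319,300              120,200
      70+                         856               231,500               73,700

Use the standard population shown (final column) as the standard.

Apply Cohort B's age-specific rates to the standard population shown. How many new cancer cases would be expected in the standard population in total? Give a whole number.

732

Age-specific rates per 100,000 for Cohort B: 21.02, 48.58, 122.25, 244.28, 369.76.
Expected new cancer cases = Σ (standard pop × age-specific rate ÷ 100,000)
= 31,100×21.02/100,000 + 79,000×48.58/100,000 + 98,600×122.25/100,000 + 120,200×244.28/100,000 + 73,700×369.76/100,000
= 6.54 + 38.38 + 120.54 + 293.63 + 272.51 = 731.60.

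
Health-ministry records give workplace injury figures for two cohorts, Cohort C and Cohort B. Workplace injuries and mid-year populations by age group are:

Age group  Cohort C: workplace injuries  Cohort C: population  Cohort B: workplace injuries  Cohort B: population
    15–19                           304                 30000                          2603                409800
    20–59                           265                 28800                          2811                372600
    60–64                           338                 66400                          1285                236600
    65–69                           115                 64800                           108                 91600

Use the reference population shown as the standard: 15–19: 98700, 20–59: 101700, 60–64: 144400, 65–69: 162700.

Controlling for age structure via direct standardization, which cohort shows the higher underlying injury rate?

Cohort C

Age-specific rates per 10000 for Cohort C: 101.33, 92.01, 50.90, 17.75.
For Cohort B: 63.52, 75.44, 54.31, 11.79.
Standard total = 507500; weights = 0.1945, 0.2004, 0.2845, 0.3206.
Cohort C: 0.1945×101.33 + 0.2004×92.01 + 0.2845×50.90 + 0.3206×17.75 = 58.3198 per 10000.
Cohort B: 0.1945×63.52 + 0.2004×75.44 + 0.2845×54.31 + 0.3206×11.79 = 46.7047 per 10000.
The crude rates (53.79 vs 61.29) would put Cohort B higher, but that reflects its age composition; once standardized to a common age structure, Cohort C has the higher underlying rate.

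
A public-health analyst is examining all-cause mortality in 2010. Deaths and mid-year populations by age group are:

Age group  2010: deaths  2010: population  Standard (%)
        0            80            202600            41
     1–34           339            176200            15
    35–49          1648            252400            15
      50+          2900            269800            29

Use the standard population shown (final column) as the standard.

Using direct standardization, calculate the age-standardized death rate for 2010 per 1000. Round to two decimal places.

Age-specific rates per 1000 for 2010: 0.395, 1.924, 6.529, 10.749.
Standard weights: 0.41, 0.15, 0.15, 0.29.
Standardized rate: 0.4100×0.395 + 0.1500×1.924 + 0.1500×6.529 + 0.2900×10.749 = 4.5470 per 1000.

4.55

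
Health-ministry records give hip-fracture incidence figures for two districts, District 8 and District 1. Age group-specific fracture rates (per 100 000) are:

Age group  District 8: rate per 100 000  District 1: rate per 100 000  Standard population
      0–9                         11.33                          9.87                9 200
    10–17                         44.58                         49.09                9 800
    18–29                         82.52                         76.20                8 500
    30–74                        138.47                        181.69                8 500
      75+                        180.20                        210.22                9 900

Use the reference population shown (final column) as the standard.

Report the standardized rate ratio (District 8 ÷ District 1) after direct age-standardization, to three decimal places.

0.868

Standard total = 45 900; weights = 0.2004, 0.2135, 0.1852, 0.1852, 0.2157.
District 8: 0.2004×11.33 + 0.2135×44.58 + 0.1852×82.52 + 0.1852×138.47 + 0.2157×180.20 = 91.5798 per 100 000.
District 1: 0.2004×9.87 + 0.2135×49.09 + 0.1852×76.20 + 0.1852×181.69 + 0.2157×210.22 = 105.5584 per 100 000.
Ratio = 91.5798 ÷ 105.5584 = 0.86758.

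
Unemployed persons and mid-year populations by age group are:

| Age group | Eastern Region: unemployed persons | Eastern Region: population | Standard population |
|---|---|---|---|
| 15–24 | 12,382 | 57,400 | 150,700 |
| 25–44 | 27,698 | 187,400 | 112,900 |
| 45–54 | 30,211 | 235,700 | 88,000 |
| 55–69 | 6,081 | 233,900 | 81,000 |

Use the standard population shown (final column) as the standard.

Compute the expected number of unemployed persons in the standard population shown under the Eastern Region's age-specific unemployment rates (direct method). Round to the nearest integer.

Age-specific rates per 1,000 for the Eastern Region: 215.714, 147.801, 128.176, 25.998.
Expected unemployed persons = Σ (standard pop × age-specific rate ÷ 1,000)
= 150,700×215.714/1,000 + 112,900×147.801/1,000 + 88,000×128.176/1,000 + 81,000×25.998/1,000
= 32508.14 + 16686.79 + 11279.46 + 2105.86 = 62580.25.

62580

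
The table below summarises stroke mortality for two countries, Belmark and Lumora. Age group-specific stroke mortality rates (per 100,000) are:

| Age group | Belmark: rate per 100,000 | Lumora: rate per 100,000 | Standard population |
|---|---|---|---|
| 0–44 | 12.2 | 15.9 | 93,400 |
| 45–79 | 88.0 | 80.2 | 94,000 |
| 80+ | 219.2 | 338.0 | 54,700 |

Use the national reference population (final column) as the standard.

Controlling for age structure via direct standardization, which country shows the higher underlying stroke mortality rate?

Standard total = 242,100; weights = 0.3858, 0.3883, 0.2259.
Belmark: 0.3858×12.2 + 0.3883×88.0 + 0.2259×219.2 = 88.4003 per 100,000.
Lumora: 0.3858×15.9 + 0.3883×80.2 + 0.2259×338.0 = 113.6409 per 100,000.

Lumora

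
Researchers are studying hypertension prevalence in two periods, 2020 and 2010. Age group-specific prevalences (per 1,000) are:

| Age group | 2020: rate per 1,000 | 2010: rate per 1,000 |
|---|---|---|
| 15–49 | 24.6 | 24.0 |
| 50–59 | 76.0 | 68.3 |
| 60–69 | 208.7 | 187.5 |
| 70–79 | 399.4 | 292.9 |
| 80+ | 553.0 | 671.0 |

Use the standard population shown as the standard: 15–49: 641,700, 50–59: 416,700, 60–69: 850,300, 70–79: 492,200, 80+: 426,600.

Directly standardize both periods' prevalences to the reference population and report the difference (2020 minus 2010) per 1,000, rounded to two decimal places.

8.38

Standard total = 2,827,500; weights = 0.2269, 0.1474, 0.3007, 0.1741, 0.1509.
2020: 0.2269×24.6 + 0.1474×76.0 + 0.3007×208.7 + 0.1741×399.4 + 0.1509×553.0 = 232.5047 per 1,000.
2010: 0.2269×24.0 + 0.1474×68.3 + 0.3007×187.5 + 0.1741×292.9 + 0.1509×671.0 = 224.1226 per 1,000.
Difference = 232.5047 − 224.1226 = 8.3821.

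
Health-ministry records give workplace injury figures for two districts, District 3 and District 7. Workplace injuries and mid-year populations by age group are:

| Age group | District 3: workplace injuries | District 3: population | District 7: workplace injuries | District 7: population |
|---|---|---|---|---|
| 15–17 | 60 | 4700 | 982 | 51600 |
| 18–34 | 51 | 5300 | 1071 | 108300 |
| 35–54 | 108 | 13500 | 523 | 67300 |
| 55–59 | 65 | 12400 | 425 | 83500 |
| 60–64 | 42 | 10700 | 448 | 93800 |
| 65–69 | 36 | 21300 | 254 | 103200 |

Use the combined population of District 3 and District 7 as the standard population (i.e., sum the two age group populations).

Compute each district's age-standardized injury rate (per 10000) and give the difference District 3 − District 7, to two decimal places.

-9.29

Age-specific rates per 10000 for District 3: 127.66, 96.23, 80.00, 52.42, 39.25, 16.90.
For District 7: 190.31, 98.89, 77.71, 50.90, 47.76, 24.61.
Combined standard total = 575600; weights = 0.0978, 0.1974, 0.1404, 0.1666, 0.1815, 0.2163.
District 3: 0.0978×127.66 + 0.1974×96.23 + 0.1404×80.00 + 0.1666×52.42 + 0.1815×39.25 + 0.2163×16.90 = 62.2232 per 10000.
District 7: 0.0978×190.31 + 0.1974×98.89 + 0.1404×77.71 + 0.1666×50.90 + 0.1815×47.76 + 0.2163×24.61 = 71.5151 per 10000.
Difference = 62.2232 − 71.5151 = -9.2920.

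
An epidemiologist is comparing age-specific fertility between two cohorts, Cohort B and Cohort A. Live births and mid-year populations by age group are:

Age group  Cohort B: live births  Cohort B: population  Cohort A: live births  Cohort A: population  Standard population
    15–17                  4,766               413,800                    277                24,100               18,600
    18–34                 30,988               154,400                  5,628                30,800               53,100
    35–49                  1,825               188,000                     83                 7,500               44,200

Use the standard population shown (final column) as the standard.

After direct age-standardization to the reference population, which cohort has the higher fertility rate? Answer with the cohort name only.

Cohort B

Age-specific rates per 1,000 for Cohort B: 11.518, 200.699, 9.707.
For Cohort A: 11.494, 182.727, 11.067.
Standard total = 115,900; weights = 0.1605, 0.4582, 0.3814.
Cohort B: 0.1605×11.518 + 0.4582×200.699 + 0.3814×9.707 = 97.5016 per 1,000.
Cohort A: 0.1605×11.494 + 0.4582×182.727 + 0.3814×11.067 = 89.7821 per 1,000.
The crude rates (49.69 vs 95.96) would put Cohort A higher, but that reflects its age composition; once standardized to a common age structure, Cohort B has the higher underlying rate.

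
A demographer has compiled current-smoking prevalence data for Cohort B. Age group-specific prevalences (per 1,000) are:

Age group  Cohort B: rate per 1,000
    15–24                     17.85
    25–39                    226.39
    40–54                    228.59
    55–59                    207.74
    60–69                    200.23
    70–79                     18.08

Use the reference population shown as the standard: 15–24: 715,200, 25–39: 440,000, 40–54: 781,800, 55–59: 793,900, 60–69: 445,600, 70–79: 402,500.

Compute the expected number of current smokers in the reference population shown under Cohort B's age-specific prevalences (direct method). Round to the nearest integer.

Expected current smokers = Σ (standard pop × age-specific rate ÷ 1,000)
= 715,200×17.85/1,000 + 440,000×226.39/1,000 + 781,800×228.59/1,000 + 793,900×207.74/1,000 + 445,600×200.23/1,000 + 402,500×18.08/1,000
= 12766.32 + 99611.60 + 178711.66 + 164924.79 + 89222.49 + 7277.20 = 552514.06.

552514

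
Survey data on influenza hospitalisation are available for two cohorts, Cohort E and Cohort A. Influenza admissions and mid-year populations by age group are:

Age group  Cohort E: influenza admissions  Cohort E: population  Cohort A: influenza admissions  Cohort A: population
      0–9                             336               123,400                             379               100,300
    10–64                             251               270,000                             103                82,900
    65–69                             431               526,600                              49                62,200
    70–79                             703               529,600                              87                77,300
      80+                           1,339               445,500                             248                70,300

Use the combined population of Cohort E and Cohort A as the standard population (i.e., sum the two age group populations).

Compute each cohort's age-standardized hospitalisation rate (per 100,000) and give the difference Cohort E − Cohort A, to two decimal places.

-20.77

Age-specific rates per 100,000 for Cohort E: 272.29, 92.96, 81.85, 132.74, 300.56.
For Cohort A: 377.87, 124.25, 78.78, 112.55, 352.77.
Combined standard total = 2,288,100; weights = 0.0978, 0.1542, 0.2573, 0.2652, 0.2254.
Cohort E: 0.0978×272.29 + 0.1542×92.96 + 0.2573×81.85 + 0.2652×132.74 + 0.2254×300.56 = 164.9832 per 100,000.
Cohort A: 0.0978×377.87 + 0.1542×124.25 + 0.2573×78.78 + 0.2652×112.55 + 0.2254×352.77 = 185.7551 per 100,000.
Difference = 164.9832 − 185.7551 = -20.7719.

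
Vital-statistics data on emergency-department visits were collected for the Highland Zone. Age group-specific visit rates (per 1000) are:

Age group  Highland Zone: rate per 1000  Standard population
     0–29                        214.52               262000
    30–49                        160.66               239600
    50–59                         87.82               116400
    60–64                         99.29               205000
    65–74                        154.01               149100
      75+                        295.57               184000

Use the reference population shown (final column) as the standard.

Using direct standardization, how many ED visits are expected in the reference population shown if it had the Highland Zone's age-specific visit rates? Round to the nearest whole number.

202623

Expected ED visits = Σ (standard pop × age-specific rate ÷ 1000)
= 262000×214.52/1000 + 239600×160.66/1000 + 116400×87.82/1000 + 205000×99.29/1000 + 149100×154.01/1000 + 184000×295.57/1000
= 56204.24 + 38494.14 + 10222.25 + 20354.45 + 22962.89 + 54384.88 = 202622.85.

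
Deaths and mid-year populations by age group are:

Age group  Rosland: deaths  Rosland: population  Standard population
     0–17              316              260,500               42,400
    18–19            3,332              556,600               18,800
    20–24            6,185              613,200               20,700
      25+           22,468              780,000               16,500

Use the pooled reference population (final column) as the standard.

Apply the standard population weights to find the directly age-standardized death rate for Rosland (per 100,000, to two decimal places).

861.84

Age-specific rates per 100,000 for Rosland: 121.31, 598.63, 1008.64, 2880.51.
Standard total = 98,400; weights = 0.4309, 0.1911, 0.2104, 0.1677.
Standardized rate: 0.4309×121.31 + 0.1911×598.63 + 0.2104×1008.64 + 0.1677×2880.51 = 861.8399 per 100,000.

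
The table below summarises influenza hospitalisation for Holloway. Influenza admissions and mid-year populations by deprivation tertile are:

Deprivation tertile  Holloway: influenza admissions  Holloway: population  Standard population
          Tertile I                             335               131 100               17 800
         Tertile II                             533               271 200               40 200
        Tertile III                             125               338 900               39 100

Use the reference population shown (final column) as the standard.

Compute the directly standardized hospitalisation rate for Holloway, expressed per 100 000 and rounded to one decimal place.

Deprivation-specific rates per 100 000 for Holloway: 255.53, 196.53, 36.88.
Standard total = 97 100; weights = 0.1833, 0.4140, 0.4027.
Standardized rate: 0.1833×255.53 + 0.4140×196.53 + 0.4027×36.88 = 143.0614 per 100 000.

143.1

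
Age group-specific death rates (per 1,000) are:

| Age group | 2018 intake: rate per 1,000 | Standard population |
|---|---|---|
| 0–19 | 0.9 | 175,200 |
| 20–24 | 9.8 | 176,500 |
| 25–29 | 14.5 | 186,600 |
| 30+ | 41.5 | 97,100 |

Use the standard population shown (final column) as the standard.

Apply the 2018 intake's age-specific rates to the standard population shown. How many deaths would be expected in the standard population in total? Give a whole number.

Expected deaths = Σ (standard pop × age-specific rate ÷ 1,000)
= 175,200×0.9/1,000 + 176,500×9.8/1,000 + 186,600×14.5/1,000 + 97,100×41.5/1,000
= 157.68 + 1729.70 + 2705.70 + 4029.65 = 8622.73.

8623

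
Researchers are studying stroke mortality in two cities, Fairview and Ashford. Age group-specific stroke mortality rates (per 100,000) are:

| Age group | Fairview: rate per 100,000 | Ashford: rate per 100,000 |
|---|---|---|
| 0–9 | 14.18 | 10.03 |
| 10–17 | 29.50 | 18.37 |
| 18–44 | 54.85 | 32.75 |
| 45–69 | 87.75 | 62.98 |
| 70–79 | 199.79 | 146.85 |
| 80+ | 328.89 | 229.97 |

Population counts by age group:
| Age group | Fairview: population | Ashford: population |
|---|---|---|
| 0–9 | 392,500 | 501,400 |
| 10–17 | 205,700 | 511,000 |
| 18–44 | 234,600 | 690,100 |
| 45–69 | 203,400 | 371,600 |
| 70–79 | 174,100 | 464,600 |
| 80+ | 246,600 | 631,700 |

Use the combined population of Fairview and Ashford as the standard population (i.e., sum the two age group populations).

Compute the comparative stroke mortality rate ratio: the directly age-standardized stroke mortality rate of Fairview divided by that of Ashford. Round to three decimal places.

Combined standard total = 4,627,300; weights = 0.1932, 0.1549, 0.1998, 0.1243, 0.1380, 0.1898.
Fairview: 0.1932×14.18 + 0.1549×29.50 + 0.1998×54.85 + 0.1243×87.75 + 0.1380×199.79 + 0.1898×328.89 = 119.1762 per 100,000.
Ashford: 0.1932×10.03 + 0.1549×18.37 + 0.1998×32.75 + 0.1243×62.98 + 0.1380×146.85 + 0.1898×229.97 = 83.0732 per 100,000.
Ratio = 119.1762 ÷ 83.0732 = 1.43459.

1.435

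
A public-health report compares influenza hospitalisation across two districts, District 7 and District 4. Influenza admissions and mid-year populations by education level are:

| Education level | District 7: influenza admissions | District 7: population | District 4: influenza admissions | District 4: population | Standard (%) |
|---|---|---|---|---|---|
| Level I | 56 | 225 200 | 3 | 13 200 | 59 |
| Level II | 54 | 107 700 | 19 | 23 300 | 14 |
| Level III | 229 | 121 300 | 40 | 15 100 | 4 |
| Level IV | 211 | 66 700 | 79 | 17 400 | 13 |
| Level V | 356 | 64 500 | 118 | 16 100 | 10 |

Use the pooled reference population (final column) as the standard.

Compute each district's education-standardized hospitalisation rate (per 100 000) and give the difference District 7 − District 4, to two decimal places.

-42.18

Education-specific rates per 100 000 for District 7: 24.87, 50.14, 188.79, 316.34, 551.94.
For District 4: 22.73, 81.55, 264.90, 454.02, 732.92.
Standard weights: 0.59, 0.14, 0.04, 0.13, 0.10.
District 7: 0.5900×24.87 + 0.1400×50.14 + 0.0400×188.79 + 0.1300×316.34 + 0.1000×551.94 = 125.5607 per 100 000.
District 4: 0.5900×22.73 + 0.1400×81.55 + 0.0400×264.90 + 0.1300×454.02 + 0.1000×732.92 = 167.7363 per 100 000.
Difference = 125.5607 − 167.7363 = -42.1757.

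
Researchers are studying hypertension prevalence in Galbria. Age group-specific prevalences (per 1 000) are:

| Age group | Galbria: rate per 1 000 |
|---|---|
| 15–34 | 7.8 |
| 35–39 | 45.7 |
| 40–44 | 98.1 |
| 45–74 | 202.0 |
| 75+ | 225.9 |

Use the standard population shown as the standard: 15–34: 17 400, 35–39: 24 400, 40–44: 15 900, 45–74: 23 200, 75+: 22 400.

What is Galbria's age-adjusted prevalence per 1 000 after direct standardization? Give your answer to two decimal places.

121.56

Standard total = 103 300; weights = 0.1684, 0.2362, 0.1539, 0.2246, 0.2168.
Standardized rate: 0.1684×7.8 + 0.2362×45.7 + 0.1539×98.1 + 0.2246×202.0 + 0.2168×225.9 = 121.5600 per 1 000.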